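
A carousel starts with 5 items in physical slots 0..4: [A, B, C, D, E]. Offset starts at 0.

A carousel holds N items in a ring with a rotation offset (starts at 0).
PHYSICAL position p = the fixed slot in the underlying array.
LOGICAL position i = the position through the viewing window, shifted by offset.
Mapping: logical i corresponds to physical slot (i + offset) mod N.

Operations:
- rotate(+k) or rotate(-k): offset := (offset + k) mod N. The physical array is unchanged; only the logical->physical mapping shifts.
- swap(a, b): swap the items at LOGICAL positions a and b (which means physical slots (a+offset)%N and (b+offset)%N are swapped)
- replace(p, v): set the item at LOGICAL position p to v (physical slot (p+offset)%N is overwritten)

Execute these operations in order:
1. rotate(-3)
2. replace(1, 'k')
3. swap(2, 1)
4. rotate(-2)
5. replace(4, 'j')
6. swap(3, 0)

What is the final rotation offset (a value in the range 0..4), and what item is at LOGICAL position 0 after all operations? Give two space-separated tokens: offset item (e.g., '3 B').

Answer: 0 E

Derivation:
After op 1 (rotate(-3)): offset=2, physical=[A,B,C,D,E], logical=[C,D,E,A,B]
After op 2 (replace(1, 'k')): offset=2, physical=[A,B,C,k,E], logical=[C,k,E,A,B]
After op 3 (swap(2, 1)): offset=2, physical=[A,B,C,E,k], logical=[C,E,k,A,B]
After op 4 (rotate(-2)): offset=0, physical=[A,B,C,E,k], logical=[A,B,C,E,k]
After op 5 (replace(4, 'j')): offset=0, physical=[A,B,C,E,j], logical=[A,B,C,E,j]
After op 6 (swap(3, 0)): offset=0, physical=[E,B,C,A,j], logical=[E,B,C,A,j]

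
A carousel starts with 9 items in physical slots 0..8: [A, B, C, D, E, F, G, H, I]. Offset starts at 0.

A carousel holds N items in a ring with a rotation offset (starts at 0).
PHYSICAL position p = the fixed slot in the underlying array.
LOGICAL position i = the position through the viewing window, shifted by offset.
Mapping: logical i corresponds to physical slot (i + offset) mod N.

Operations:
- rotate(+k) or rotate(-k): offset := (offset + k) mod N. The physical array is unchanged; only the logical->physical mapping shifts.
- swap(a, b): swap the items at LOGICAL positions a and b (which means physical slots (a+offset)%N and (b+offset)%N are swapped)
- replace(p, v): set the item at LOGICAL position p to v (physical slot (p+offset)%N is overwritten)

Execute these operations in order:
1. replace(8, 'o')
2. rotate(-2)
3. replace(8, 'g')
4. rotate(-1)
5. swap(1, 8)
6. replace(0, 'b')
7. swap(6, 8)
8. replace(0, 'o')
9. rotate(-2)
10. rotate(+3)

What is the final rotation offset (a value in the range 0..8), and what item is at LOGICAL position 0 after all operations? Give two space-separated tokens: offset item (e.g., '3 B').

After op 1 (replace(8, 'o')): offset=0, physical=[A,B,C,D,E,F,G,H,o], logical=[A,B,C,D,E,F,G,H,o]
After op 2 (rotate(-2)): offset=7, physical=[A,B,C,D,E,F,G,H,o], logical=[H,o,A,B,C,D,E,F,G]
After op 3 (replace(8, 'g')): offset=7, physical=[A,B,C,D,E,F,g,H,o], logical=[H,o,A,B,C,D,E,F,g]
After op 4 (rotate(-1)): offset=6, physical=[A,B,C,D,E,F,g,H,o], logical=[g,H,o,A,B,C,D,E,F]
After op 5 (swap(1, 8)): offset=6, physical=[A,B,C,D,E,H,g,F,o], logical=[g,F,o,A,B,C,D,E,H]
After op 6 (replace(0, 'b')): offset=6, physical=[A,B,C,D,E,H,b,F,o], logical=[b,F,o,A,B,C,D,E,H]
After op 7 (swap(6, 8)): offset=6, physical=[A,B,C,H,E,D,b,F,o], logical=[b,F,o,A,B,C,H,E,D]
After op 8 (replace(0, 'o')): offset=6, physical=[A,B,C,H,E,D,o,F,o], logical=[o,F,o,A,B,C,H,E,D]
After op 9 (rotate(-2)): offset=4, physical=[A,B,C,H,E,D,o,F,o], logical=[E,D,o,F,o,A,B,C,H]
After op 10 (rotate(+3)): offset=7, physical=[A,B,C,H,E,D,o,F,o], logical=[F,o,A,B,C,H,E,D,o]

Answer: 7 F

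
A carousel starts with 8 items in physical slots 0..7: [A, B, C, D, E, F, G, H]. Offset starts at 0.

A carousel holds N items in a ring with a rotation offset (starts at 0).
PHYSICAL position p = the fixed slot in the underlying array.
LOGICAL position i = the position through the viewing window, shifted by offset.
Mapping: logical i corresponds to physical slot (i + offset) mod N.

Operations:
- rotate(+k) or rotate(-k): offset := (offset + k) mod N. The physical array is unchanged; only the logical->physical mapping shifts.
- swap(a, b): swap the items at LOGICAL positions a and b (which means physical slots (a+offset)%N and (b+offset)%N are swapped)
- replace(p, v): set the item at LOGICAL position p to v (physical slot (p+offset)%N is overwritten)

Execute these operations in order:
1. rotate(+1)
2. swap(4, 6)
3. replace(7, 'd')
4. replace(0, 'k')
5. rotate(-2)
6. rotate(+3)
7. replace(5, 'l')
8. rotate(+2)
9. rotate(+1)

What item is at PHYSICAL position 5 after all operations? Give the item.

Answer: H

Derivation:
After op 1 (rotate(+1)): offset=1, physical=[A,B,C,D,E,F,G,H], logical=[B,C,D,E,F,G,H,A]
After op 2 (swap(4, 6)): offset=1, physical=[A,B,C,D,E,H,G,F], logical=[B,C,D,E,H,G,F,A]
After op 3 (replace(7, 'd')): offset=1, physical=[d,B,C,D,E,H,G,F], logical=[B,C,D,E,H,G,F,d]
After op 4 (replace(0, 'k')): offset=1, physical=[d,k,C,D,E,H,G,F], logical=[k,C,D,E,H,G,F,d]
After op 5 (rotate(-2)): offset=7, physical=[d,k,C,D,E,H,G,F], logical=[F,d,k,C,D,E,H,G]
After op 6 (rotate(+3)): offset=2, physical=[d,k,C,D,E,H,G,F], logical=[C,D,E,H,G,F,d,k]
After op 7 (replace(5, 'l')): offset=2, physical=[d,k,C,D,E,H,G,l], logical=[C,D,E,H,G,l,d,k]
After op 8 (rotate(+2)): offset=4, physical=[d,k,C,D,E,H,G,l], logical=[E,H,G,l,d,k,C,D]
After op 9 (rotate(+1)): offset=5, physical=[d,k,C,D,E,H,G,l], logical=[H,G,l,d,k,C,D,E]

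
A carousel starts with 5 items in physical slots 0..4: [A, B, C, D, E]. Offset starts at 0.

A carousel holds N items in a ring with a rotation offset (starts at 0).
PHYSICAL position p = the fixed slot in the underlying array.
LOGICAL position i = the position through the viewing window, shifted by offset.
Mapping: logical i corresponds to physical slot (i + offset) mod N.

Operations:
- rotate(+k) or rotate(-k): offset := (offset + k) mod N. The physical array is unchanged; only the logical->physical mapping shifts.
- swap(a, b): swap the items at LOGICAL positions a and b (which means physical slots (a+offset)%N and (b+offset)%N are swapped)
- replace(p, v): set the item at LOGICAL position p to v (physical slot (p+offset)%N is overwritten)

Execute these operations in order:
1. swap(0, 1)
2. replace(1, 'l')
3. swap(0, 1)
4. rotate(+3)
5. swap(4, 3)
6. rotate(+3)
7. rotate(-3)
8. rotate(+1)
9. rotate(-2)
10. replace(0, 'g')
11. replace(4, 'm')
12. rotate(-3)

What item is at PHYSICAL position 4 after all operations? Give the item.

Answer: E

Derivation:
After op 1 (swap(0, 1)): offset=0, physical=[B,A,C,D,E], logical=[B,A,C,D,E]
After op 2 (replace(1, 'l')): offset=0, physical=[B,l,C,D,E], logical=[B,l,C,D,E]
After op 3 (swap(0, 1)): offset=0, physical=[l,B,C,D,E], logical=[l,B,C,D,E]
After op 4 (rotate(+3)): offset=3, physical=[l,B,C,D,E], logical=[D,E,l,B,C]
After op 5 (swap(4, 3)): offset=3, physical=[l,C,B,D,E], logical=[D,E,l,C,B]
After op 6 (rotate(+3)): offset=1, physical=[l,C,B,D,E], logical=[C,B,D,E,l]
After op 7 (rotate(-3)): offset=3, physical=[l,C,B,D,E], logical=[D,E,l,C,B]
After op 8 (rotate(+1)): offset=4, physical=[l,C,B,D,E], logical=[E,l,C,B,D]
After op 9 (rotate(-2)): offset=2, physical=[l,C,B,D,E], logical=[B,D,E,l,C]
After op 10 (replace(0, 'g')): offset=2, physical=[l,C,g,D,E], logical=[g,D,E,l,C]
After op 11 (replace(4, 'm')): offset=2, physical=[l,m,g,D,E], logical=[g,D,E,l,m]
After op 12 (rotate(-3)): offset=4, physical=[l,m,g,D,E], logical=[E,l,m,g,D]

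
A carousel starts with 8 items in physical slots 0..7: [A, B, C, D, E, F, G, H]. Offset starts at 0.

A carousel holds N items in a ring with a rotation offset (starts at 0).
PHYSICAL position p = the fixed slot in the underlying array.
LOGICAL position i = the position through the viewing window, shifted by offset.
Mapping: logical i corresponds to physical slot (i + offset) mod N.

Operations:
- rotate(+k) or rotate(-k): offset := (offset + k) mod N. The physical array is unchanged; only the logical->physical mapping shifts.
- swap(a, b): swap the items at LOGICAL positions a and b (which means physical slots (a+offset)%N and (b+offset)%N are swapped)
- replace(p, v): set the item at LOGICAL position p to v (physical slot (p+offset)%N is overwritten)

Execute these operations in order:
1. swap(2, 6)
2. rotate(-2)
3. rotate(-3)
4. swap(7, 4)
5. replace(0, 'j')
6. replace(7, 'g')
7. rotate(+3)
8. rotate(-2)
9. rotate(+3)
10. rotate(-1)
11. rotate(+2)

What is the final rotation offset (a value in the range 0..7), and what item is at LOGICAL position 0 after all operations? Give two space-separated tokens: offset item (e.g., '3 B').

Answer: 0 A

Derivation:
After op 1 (swap(2, 6)): offset=0, physical=[A,B,G,D,E,F,C,H], logical=[A,B,G,D,E,F,C,H]
After op 2 (rotate(-2)): offset=6, physical=[A,B,G,D,E,F,C,H], logical=[C,H,A,B,G,D,E,F]
After op 3 (rotate(-3)): offset=3, physical=[A,B,G,D,E,F,C,H], logical=[D,E,F,C,H,A,B,G]
After op 4 (swap(7, 4)): offset=3, physical=[A,B,H,D,E,F,C,G], logical=[D,E,F,C,G,A,B,H]
After op 5 (replace(0, 'j')): offset=3, physical=[A,B,H,j,E,F,C,G], logical=[j,E,F,C,G,A,B,H]
After op 6 (replace(7, 'g')): offset=3, physical=[A,B,g,j,E,F,C,G], logical=[j,E,F,C,G,A,B,g]
After op 7 (rotate(+3)): offset=6, physical=[A,B,g,j,E,F,C,G], logical=[C,G,A,B,g,j,E,F]
After op 8 (rotate(-2)): offset=4, physical=[A,B,g,j,E,F,C,G], logical=[E,F,C,G,A,B,g,j]
After op 9 (rotate(+3)): offset=7, physical=[A,B,g,j,E,F,C,G], logical=[G,A,B,g,j,E,F,C]
After op 10 (rotate(-1)): offset=6, physical=[A,B,g,j,E,F,C,G], logical=[C,G,A,B,g,j,E,F]
After op 11 (rotate(+2)): offset=0, physical=[A,B,g,j,E,F,C,G], logical=[A,B,g,j,E,F,C,G]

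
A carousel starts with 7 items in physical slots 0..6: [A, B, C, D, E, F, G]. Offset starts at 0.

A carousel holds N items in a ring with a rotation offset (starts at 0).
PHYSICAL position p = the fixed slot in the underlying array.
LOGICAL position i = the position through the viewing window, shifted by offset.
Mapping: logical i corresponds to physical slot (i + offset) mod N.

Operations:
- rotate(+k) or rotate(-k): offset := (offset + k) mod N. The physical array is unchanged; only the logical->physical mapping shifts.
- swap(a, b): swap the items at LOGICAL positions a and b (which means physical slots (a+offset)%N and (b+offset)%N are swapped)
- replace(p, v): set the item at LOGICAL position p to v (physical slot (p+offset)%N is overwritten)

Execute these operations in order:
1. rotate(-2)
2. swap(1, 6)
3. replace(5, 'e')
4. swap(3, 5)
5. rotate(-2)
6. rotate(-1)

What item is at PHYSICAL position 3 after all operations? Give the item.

After op 1 (rotate(-2)): offset=5, physical=[A,B,C,D,E,F,G], logical=[F,G,A,B,C,D,E]
After op 2 (swap(1, 6)): offset=5, physical=[A,B,C,D,G,F,E], logical=[F,E,A,B,C,D,G]
After op 3 (replace(5, 'e')): offset=5, physical=[A,B,C,e,G,F,E], logical=[F,E,A,B,C,e,G]
After op 4 (swap(3, 5)): offset=5, physical=[A,e,C,B,G,F,E], logical=[F,E,A,e,C,B,G]
After op 5 (rotate(-2)): offset=3, physical=[A,e,C,B,G,F,E], logical=[B,G,F,E,A,e,C]
After op 6 (rotate(-1)): offset=2, physical=[A,e,C,B,G,F,E], logical=[C,B,G,F,E,A,e]

Answer: B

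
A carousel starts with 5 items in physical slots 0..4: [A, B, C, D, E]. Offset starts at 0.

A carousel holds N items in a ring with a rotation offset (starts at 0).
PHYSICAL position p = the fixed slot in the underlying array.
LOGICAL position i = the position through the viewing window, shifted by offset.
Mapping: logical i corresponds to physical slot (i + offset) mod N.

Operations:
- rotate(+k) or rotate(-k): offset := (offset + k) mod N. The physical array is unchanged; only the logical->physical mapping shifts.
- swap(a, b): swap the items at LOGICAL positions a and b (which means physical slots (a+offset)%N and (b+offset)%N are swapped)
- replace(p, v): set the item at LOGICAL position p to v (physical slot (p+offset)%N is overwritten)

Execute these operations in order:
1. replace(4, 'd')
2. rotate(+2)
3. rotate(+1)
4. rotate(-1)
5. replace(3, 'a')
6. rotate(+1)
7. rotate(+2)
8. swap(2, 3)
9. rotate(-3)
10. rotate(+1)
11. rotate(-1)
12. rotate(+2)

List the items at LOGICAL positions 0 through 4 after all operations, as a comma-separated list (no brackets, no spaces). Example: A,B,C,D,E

Answer: d,a,B,D,C

Derivation:
After op 1 (replace(4, 'd')): offset=0, physical=[A,B,C,D,d], logical=[A,B,C,D,d]
After op 2 (rotate(+2)): offset=2, physical=[A,B,C,D,d], logical=[C,D,d,A,B]
After op 3 (rotate(+1)): offset=3, physical=[A,B,C,D,d], logical=[D,d,A,B,C]
After op 4 (rotate(-1)): offset=2, physical=[A,B,C,D,d], logical=[C,D,d,A,B]
After op 5 (replace(3, 'a')): offset=2, physical=[a,B,C,D,d], logical=[C,D,d,a,B]
After op 6 (rotate(+1)): offset=3, physical=[a,B,C,D,d], logical=[D,d,a,B,C]
After op 7 (rotate(+2)): offset=0, physical=[a,B,C,D,d], logical=[a,B,C,D,d]
After op 8 (swap(2, 3)): offset=0, physical=[a,B,D,C,d], logical=[a,B,D,C,d]
After op 9 (rotate(-3)): offset=2, physical=[a,B,D,C,d], logical=[D,C,d,a,B]
After op 10 (rotate(+1)): offset=3, physical=[a,B,D,C,d], logical=[C,d,a,B,D]
After op 11 (rotate(-1)): offset=2, physical=[a,B,D,C,d], logical=[D,C,d,a,B]
After op 12 (rotate(+2)): offset=4, physical=[a,B,D,C,d], logical=[d,a,B,D,C]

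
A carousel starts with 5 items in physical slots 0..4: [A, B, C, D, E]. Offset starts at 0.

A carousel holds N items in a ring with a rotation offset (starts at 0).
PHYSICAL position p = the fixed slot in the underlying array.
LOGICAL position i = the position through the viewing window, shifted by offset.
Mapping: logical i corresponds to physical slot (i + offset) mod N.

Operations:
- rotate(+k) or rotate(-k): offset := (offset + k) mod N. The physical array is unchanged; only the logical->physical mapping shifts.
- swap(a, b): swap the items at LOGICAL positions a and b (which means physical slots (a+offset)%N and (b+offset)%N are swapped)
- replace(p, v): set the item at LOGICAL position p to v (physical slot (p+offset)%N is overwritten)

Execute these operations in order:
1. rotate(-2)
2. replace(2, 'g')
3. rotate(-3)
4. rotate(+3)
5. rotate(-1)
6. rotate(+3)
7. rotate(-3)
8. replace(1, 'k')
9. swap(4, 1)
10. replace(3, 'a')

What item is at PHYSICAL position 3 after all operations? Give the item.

After op 1 (rotate(-2)): offset=3, physical=[A,B,C,D,E], logical=[D,E,A,B,C]
After op 2 (replace(2, 'g')): offset=3, physical=[g,B,C,D,E], logical=[D,E,g,B,C]
After op 3 (rotate(-3)): offset=0, physical=[g,B,C,D,E], logical=[g,B,C,D,E]
After op 4 (rotate(+3)): offset=3, physical=[g,B,C,D,E], logical=[D,E,g,B,C]
After op 5 (rotate(-1)): offset=2, physical=[g,B,C,D,E], logical=[C,D,E,g,B]
After op 6 (rotate(+3)): offset=0, physical=[g,B,C,D,E], logical=[g,B,C,D,E]
After op 7 (rotate(-3)): offset=2, physical=[g,B,C,D,E], logical=[C,D,E,g,B]
After op 8 (replace(1, 'k')): offset=2, physical=[g,B,C,k,E], logical=[C,k,E,g,B]
After op 9 (swap(4, 1)): offset=2, physical=[g,k,C,B,E], logical=[C,B,E,g,k]
After op 10 (replace(3, 'a')): offset=2, physical=[a,k,C,B,E], logical=[C,B,E,a,k]

Answer: B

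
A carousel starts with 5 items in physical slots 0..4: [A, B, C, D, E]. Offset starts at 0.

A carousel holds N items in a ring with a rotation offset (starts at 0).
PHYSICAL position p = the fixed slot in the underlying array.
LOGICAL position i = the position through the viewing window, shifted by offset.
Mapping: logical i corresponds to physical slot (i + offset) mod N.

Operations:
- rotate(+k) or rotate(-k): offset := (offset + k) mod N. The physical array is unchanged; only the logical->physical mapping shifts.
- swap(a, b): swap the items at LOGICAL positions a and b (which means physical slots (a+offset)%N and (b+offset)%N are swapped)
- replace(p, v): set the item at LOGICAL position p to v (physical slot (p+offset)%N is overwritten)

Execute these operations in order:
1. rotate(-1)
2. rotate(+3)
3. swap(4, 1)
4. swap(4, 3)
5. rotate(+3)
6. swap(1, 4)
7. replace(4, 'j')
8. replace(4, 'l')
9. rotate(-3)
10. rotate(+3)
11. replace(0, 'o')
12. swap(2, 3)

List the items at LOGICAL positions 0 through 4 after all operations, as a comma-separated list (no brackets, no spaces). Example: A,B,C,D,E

After op 1 (rotate(-1)): offset=4, physical=[A,B,C,D,E], logical=[E,A,B,C,D]
After op 2 (rotate(+3)): offset=2, physical=[A,B,C,D,E], logical=[C,D,E,A,B]
After op 3 (swap(4, 1)): offset=2, physical=[A,D,C,B,E], logical=[C,B,E,A,D]
After op 4 (swap(4, 3)): offset=2, physical=[D,A,C,B,E], logical=[C,B,E,D,A]
After op 5 (rotate(+3)): offset=0, physical=[D,A,C,B,E], logical=[D,A,C,B,E]
After op 6 (swap(1, 4)): offset=0, physical=[D,E,C,B,A], logical=[D,E,C,B,A]
After op 7 (replace(4, 'j')): offset=0, physical=[D,E,C,B,j], logical=[D,E,C,B,j]
After op 8 (replace(4, 'l')): offset=0, physical=[D,E,C,B,l], logical=[D,E,C,B,l]
After op 9 (rotate(-3)): offset=2, physical=[D,E,C,B,l], logical=[C,B,l,D,E]
After op 10 (rotate(+3)): offset=0, physical=[D,E,C,B,l], logical=[D,E,C,B,l]
After op 11 (replace(0, 'o')): offset=0, physical=[o,E,C,B,l], logical=[o,E,C,B,l]
After op 12 (swap(2, 3)): offset=0, physical=[o,E,B,C,l], logical=[o,E,B,C,l]

Answer: o,E,B,C,l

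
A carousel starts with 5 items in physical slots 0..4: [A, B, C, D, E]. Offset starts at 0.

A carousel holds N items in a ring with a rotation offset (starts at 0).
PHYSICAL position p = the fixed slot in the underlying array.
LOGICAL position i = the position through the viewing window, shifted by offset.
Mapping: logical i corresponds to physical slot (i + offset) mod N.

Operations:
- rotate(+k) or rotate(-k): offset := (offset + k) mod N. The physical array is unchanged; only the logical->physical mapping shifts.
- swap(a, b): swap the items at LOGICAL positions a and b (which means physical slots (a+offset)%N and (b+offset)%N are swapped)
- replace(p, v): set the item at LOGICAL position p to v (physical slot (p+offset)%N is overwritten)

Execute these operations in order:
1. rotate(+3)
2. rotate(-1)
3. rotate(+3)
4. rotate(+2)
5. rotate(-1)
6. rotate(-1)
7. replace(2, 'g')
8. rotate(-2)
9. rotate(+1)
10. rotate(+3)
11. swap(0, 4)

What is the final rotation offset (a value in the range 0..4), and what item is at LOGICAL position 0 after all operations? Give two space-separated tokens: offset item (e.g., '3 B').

Answer: 2 B

Derivation:
After op 1 (rotate(+3)): offset=3, physical=[A,B,C,D,E], logical=[D,E,A,B,C]
After op 2 (rotate(-1)): offset=2, physical=[A,B,C,D,E], logical=[C,D,E,A,B]
After op 3 (rotate(+3)): offset=0, physical=[A,B,C,D,E], logical=[A,B,C,D,E]
After op 4 (rotate(+2)): offset=2, physical=[A,B,C,D,E], logical=[C,D,E,A,B]
After op 5 (rotate(-1)): offset=1, physical=[A,B,C,D,E], logical=[B,C,D,E,A]
After op 6 (rotate(-1)): offset=0, physical=[A,B,C,D,E], logical=[A,B,C,D,E]
After op 7 (replace(2, 'g')): offset=0, physical=[A,B,g,D,E], logical=[A,B,g,D,E]
After op 8 (rotate(-2)): offset=3, physical=[A,B,g,D,E], logical=[D,E,A,B,g]
After op 9 (rotate(+1)): offset=4, physical=[A,B,g,D,E], logical=[E,A,B,g,D]
After op 10 (rotate(+3)): offset=2, physical=[A,B,g,D,E], logical=[g,D,E,A,B]
After op 11 (swap(0, 4)): offset=2, physical=[A,g,B,D,E], logical=[B,D,E,A,g]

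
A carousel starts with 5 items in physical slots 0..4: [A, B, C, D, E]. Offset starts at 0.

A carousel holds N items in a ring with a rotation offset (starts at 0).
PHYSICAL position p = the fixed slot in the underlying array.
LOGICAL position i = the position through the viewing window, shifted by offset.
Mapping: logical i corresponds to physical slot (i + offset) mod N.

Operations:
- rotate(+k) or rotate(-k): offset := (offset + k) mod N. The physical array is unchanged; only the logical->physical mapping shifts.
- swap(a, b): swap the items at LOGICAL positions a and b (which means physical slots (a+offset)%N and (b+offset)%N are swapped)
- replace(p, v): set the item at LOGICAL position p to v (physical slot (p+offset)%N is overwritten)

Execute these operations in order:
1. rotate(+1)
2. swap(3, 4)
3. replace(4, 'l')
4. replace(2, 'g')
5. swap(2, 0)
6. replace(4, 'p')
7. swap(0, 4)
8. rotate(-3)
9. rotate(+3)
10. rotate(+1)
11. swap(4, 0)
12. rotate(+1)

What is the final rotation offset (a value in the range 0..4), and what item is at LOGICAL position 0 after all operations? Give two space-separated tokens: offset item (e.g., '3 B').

Answer: 3 B

Derivation:
After op 1 (rotate(+1)): offset=1, physical=[A,B,C,D,E], logical=[B,C,D,E,A]
After op 2 (swap(3, 4)): offset=1, physical=[E,B,C,D,A], logical=[B,C,D,A,E]
After op 3 (replace(4, 'l')): offset=1, physical=[l,B,C,D,A], logical=[B,C,D,A,l]
After op 4 (replace(2, 'g')): offset=1, physical=[l,B,C,g,A], logical=[B,C,g,A,l]
After op 5 (swap(2, 0)): offset=1, physical=[l,g,C,B,A], logical=[g,C,B,A,l]
After op 6 (replace(4, 'p')): offset=1, physical=[p,g,C,B,A], logical=[g,C,B,A,p]
After op 7 (swap(0, 4)): offset=1, physical=[g,p,C,B,A], logical=[p,C,B,A,g]
After op 8 (rotate(-3)): offset=3, physical=[g,p,C,B,A], logical=[B,A,g,p,C]
After op 9 (rotate(+3)): offset=1, physical=[g,p,C,B,A], logical=[p,C,B,A,g]
After op 10 (rotate(+1)): offset=2, physical=[g,p,C,B,A], logical=[C,B,A,g,p]
After op 11 (swap(4, 0)): offset=2, physical=[g,C,p,B,A], logical=[p,B,A,g,C]
After op 12 (rotate(+1)): offset=3, physical=[g,C,p,B,A], logical=[B,A,g,C,p]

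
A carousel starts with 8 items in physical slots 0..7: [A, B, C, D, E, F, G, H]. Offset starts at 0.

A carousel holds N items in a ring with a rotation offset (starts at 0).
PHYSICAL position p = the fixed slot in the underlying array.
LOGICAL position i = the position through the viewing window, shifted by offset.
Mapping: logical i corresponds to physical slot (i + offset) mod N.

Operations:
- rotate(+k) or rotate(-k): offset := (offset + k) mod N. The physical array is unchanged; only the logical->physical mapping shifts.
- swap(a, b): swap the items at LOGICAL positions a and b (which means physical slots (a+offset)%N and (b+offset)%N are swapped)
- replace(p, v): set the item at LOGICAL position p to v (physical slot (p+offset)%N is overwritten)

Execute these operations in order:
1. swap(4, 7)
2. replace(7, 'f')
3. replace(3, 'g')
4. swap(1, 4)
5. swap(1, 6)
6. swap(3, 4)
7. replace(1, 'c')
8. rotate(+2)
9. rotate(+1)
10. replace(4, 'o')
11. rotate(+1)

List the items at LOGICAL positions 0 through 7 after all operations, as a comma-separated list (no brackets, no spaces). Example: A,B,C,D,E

After op 1 (swap(4, 7)): offset=0, physical=[A,B,C,D,H,F,G,E], logical=[A,B,C,D,H,F,G,E]
After op 2 (replace(7, 'f')): offset=0, physical=[A,B,C,D,H,F,G,f], logical=[A,B,C,D,H,F,G,f]
After op 3 (replace(3, 'g')): offset=0, physical=[A,B,C,g,H,F,G,f], logical=[A,B,C,g,H,F,G,f]
After op 4 (swap(1, 4)): offset=0, physical=[A,H,C,g,B,F,G,f], logical=[A,H,C,g,B,F,G,f]
After op 5 (swap(1, 6)): offset=0, physical=[A,G,C,g,B,F,H,f], logical=[A,G,C,g,B,F,H,f]
After op 6 (swap(3, 4)): offset=0, physical=[A,G,C,B,g,F,H,f], logical=[A,G,C,B,g,F,H,f]
After op 7 (replace(1, 'c')): offset=0, physical=[A,c,C,B,g,F,H,f], logical=[A,c,C,B,g,F,H,f]
After op 8 (rotate(+2)): offset=2, physical=[A,c,C,B,g,F,H,f], logical=[C,B,g,F,H,f,A,c]
After op 9 (rotate(+1)): offset=3, physical=[A,c,C,B,g,F,H,f], logical=[B,g,F,H,f,A,c,C]
After op 10 (replace(4, 'o')): offset=3, physical=[A,c,C,B,g,F,H,o], logical=[B,g,F,H,o,A,c,C]
After op 11 (rotate(+1)): offset=4, physical=[A,c,C,B,g,F,H,o], logical=[g,F,H,o,A,c,C,B]

Answer: g,F,H,o,A,c,C,B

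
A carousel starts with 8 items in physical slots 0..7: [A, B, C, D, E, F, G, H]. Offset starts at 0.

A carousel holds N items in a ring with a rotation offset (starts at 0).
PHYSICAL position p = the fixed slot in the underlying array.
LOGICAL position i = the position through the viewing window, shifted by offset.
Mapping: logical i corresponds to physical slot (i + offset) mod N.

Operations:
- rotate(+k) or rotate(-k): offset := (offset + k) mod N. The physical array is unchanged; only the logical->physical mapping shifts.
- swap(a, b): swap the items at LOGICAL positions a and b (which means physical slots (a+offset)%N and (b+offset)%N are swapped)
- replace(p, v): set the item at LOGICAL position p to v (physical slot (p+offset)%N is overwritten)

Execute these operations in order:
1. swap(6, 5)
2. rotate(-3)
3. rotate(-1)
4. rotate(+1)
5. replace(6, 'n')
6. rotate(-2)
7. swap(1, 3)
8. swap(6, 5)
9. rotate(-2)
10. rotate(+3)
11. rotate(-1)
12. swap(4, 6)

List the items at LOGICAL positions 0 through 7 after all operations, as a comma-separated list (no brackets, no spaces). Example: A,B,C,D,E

Answer: n,F,G,E,A,B,H,C

Derivation:
After op 1 (swap(6, 5)): offset=0, physical=[A,B,C,D,E,G,F,H], logical=[A,B,C,D,E,G,F,H]
After op 2 (rotate(-3)): offset=5, physical=[A,B,C,D,E,G,F,H], logical=[G,F,H,A,B,C,D,E]
After op 3 (rotate(-1)): offset=4, physical=[A,B,C,D,E,G,F,H], logical=[E,G,F,H,A,B,C,D]
After op 4 (rotate(+1)): offset=5, physical=[A,B,C,D,E,G,F,H], logical=[G,F,H,A,B,C,D,E]
After op 5 (replace(6, 'n')): offset=5, physical=[A,B,C,n,E,G,F,H], logical=[G,F,H,A,B,C,n,E]
After op 6 (rotate(-2)): offset=3, physical=[A,B,C,n,E,G,F,H], logical=[n,E,G,F,H,A,B,C]
After op 7 (swap(1, 3)): offset=3, physical=[A,B,C,n,F,G,E,H], logical=[n,F,G,E,H,A,B,C]
After op 8 (swap(6, 5)): offset=3, physical=[B,A,C,n,F,G,E,H], logical=[n,F,G,E,H,B,A,C]
After op 9 (rotate(-2)): offset=1, physical=[B,A,C,n,F,G,E,H], logical=[A,C,n,F,G,E,H,B]
After op 10 (rotate(+3)): offset=4, physical=[B,A,C,n,F,G,E,H], logical=[F,G,E,H,B,A,C,n]
After op 11 (rotate(-1)): offset=3, physical=[B,A,C,n,F,G,E,H], logical=[n,F,G,E,H,B,A,C]
After op 12 (swap(4, 6)): offset=3, physical=[B,H,C,n,F,G,E,A], logical=[n,F,G,E,A,B,H,C]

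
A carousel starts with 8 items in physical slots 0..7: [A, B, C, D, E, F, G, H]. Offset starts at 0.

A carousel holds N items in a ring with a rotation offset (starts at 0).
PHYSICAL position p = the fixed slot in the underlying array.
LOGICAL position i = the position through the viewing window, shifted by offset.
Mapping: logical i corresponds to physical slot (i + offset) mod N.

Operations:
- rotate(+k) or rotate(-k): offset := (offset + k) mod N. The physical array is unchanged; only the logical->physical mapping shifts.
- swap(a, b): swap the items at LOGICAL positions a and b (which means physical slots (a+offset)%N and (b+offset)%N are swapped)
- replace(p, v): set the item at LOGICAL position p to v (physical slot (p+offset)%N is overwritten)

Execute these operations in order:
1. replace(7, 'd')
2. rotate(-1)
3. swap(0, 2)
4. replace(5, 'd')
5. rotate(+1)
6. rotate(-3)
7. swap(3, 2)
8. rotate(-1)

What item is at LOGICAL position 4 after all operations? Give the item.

After op 1 (replace(7, 'd')): offset=0, physical=[A,B,C,D,E,F,G,d], logical=[A,B,C,D,E,F,G,d]
After op 2 (rotate(-1)): offset=7, physical=[A,B,C,D,E,F,G,d], logical=[d,A,B,C,D,E,F,G]
After op 3 (swap(0, 2)): offset=7, physical=[A,d,C,D,E,F,G,B], logical=[B,A,d,C,D,E,F,G]
After op 4 (replace(5, 'd')): offset=7, physical=[A,d,C,D,d,F,G,B], logical=[B,A,d,C,D,d,F,G]
After op 5 (rotate(+1)): offset=0, physical=[A,d,C,D,d,F,G,B], logical=[A,d,C,D,d,F,G,B]
After op 6 (rotate(-3)): offset=5, physical=[A,d,C,D,d,F,G,B], logical=[F,G,B,A,d,C,D,d]
After op 7 (swap(3, 2)): offset=5, physical=[B,d,C,D,d,F,G,A], logical=[F,G,A,B,d,C,D,d]
After op 8 (rotate(-1)): offset=4, physical=[B,d,C,D,d,F,G,A], logical=[d,F,G,A,B,d,C,D]

Answer: B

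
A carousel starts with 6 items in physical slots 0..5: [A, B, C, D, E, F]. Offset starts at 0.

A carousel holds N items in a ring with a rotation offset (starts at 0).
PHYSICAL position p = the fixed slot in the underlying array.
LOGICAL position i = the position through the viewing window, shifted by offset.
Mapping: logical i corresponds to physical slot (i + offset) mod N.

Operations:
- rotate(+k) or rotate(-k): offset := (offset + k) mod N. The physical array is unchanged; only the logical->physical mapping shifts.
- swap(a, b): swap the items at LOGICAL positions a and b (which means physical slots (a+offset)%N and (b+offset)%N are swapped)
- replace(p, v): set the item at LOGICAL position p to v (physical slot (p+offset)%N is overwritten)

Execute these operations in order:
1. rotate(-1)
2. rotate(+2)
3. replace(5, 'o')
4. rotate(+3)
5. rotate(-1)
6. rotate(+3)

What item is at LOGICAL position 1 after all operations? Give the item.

After op 1 (rotate(-1)): offset=5, physical=[A,B,C,D,E,F], logical=[F,A,B,C,D,E]
After op 2 (rotate(+2)): offset=1, physical=[A,B,C,D,E,F], logical=[B,C,D,E,F,A]
After op 3 (replace(5, 'o')): offset=1, physical=[o,B,C,D,E,F], logical=[B,C,D,E,F,o]
After op 4 (rotate(+3)): offset=4, physical=[o,B,C,D,E,F], logical=[E,F,o,B,C,D]
After op 5 (rotate(-1)): offset=3, physical=[o,B,C,D,E,F], logical=[D,E,F,o,B,C]
After op 6 (rotate(+3)): offset=0, physical=[o,B,C,D,E,F], logical=[o,B,C,D,E,F]

Answer: B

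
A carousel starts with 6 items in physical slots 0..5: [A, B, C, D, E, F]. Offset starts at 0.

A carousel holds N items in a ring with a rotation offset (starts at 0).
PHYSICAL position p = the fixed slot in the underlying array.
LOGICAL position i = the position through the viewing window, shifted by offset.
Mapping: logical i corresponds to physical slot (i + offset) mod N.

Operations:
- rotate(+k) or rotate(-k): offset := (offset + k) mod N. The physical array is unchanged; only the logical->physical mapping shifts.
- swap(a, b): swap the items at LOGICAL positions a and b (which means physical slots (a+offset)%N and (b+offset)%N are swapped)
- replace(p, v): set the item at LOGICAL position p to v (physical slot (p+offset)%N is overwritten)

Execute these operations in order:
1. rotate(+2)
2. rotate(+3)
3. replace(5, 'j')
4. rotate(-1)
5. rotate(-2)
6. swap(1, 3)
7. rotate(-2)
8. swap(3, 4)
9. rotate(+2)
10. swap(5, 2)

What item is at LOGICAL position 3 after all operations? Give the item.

After op 1 (rotate(+2)): offset=2, physical=[A,B,C,D,E,F], logical=[C,D,E,F,A,B]
After op 2 (rotate(+3)): offset=5, physical=[A,B,C,D,E,F], logical=[F,A,B,C,D,E]
After op 3 (replace(5, 'j')): offset=5, physical=[A,B,C,D,j,F], logical=[F,A,B,C,D,j]
After op 4 (rotate(-1)): offset=4, physical=[A,B,C,D,j,F], logical=[j,F,A,B,C,D]
After op 5 (rotate(-2)): offset=2, physical=[A,B,C,D,j,F], logical=[C,D,j,F,A,B]
After op 6 (swap(1, 3)): offset=2, physical=[A,B,C,F,j,D], logical=[C,F,j,D,A,B]
After op 7 (rotate(-2)): offset=0, physical=[A,B,C,F,j,D], logical=[A,B,C,F,j,D]
After op 8 (swap(3, 4)): offset=0, physical=[A,B,C,j,F,D], logical=[A,B,C,j,F,D]
After op 9 (rotate(+2)): offset=2, physical=[A,B,C,j,F,D], logical=[C,j,F,D,A,B]
After op 10 (swap(5, 2)): offset=2, physical=[A,F,C,j,B,D], logical=[C,j,B,D,A,F]

Answer: D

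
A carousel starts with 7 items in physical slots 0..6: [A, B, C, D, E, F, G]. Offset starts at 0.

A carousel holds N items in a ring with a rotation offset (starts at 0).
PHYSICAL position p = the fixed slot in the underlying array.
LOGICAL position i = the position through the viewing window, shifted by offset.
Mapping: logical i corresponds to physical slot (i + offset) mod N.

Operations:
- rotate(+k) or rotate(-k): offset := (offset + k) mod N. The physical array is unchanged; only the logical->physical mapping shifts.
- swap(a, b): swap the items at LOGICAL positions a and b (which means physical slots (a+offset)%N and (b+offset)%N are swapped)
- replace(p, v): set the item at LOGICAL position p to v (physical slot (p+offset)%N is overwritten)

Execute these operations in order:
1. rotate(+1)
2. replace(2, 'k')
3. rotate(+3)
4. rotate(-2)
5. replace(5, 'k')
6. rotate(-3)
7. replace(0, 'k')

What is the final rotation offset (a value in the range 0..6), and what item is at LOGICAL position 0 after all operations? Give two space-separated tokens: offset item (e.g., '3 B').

Answer: 6 k

Derivation:
After op 1 (rotate(+1)): offset=1, physical=[A,B,C,D,E,F,G], logical=[B,C,D,E,F,G,A]
After op 2 (replace(2, 'k')): offset=1, physical=[A,B,C,k,E,F,G], logical=[B,C,k,E,F,G,A]
After op 3 (rotate(+3)): offset=4, physical=[A,B,C,k,E,F,G], logical=[E,F,G,A,B,C,k]
After op 4 (rotate(-2)): offset=2, physical=[A,B,C,k,E,F,G], logical=[C,k,E,F,G,A,B]
After op 5 (replace(5, 'k')): offset=2, physical=[k,B,C,k,E,F,G], logical=[C,k,E,F,G,k,B]
After op 6 (rotate(-3)): offset=6, physical=[k,B,C,k,E,F,G], logical=[G,k,B,C,k,E,F]
After op 7 (replace(0, 'k')): offset=6, physical=[k,B,C,k,E,F,k], logical=[k,k,B,C,k,E,F]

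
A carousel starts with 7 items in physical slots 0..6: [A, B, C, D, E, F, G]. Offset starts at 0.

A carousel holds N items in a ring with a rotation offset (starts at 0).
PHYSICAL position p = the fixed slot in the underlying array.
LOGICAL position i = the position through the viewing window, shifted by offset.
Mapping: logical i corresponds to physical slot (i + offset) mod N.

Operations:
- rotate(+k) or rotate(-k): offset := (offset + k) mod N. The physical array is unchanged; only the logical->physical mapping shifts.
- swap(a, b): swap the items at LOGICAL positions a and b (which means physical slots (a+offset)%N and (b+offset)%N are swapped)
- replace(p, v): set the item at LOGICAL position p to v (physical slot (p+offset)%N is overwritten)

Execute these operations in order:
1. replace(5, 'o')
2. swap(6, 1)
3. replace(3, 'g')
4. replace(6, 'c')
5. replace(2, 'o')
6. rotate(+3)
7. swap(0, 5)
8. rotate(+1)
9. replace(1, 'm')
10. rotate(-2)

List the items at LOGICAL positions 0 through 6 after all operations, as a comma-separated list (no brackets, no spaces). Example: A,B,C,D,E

Answer: o,G,E,m,c,A,g

Derivation:
After op 1 (replace(5, 'o')): offset=0, physical=[A,B,C,D,E,o,G], logical=[A,B,C,D,E,o,G]
After op 2 (swap(6, 1)): offset=0, physical=[A,G,C,D,E,o,B], logical=[A,G,C,D,E,o,B]
After op 3 (replace(3, 'g')): offset=0, physical=[A,G,C,g,E,o,B], logical=[A,G,C,g,E,o,B]
After op 4 (replace(6, 'c')): offset=0, physical=[A,G,C,g,E,o,c], logical=[A,G,C,g,E,o,c]
After op 5 (replace(2, 'o')): offset=0, physical=[A,G,o,g,E,o,c], logical=[A,G,o,g,E,o,c]
After op 6 (rotate(+3)): offset=3, physical=[A,G,o,g,E,o,c], logical=[g,E,o,c,A,G,o]
After op 7 (swap(0, 5)): offset=3, physical=[A,g,o,G,E,o,c], logical=[G,E,o,c,A,g,o]
After op 8 (rotate(+1)): offset=4, physical=[A,g,o,G,E,o,c], logical=[E,o,c,A,g,o,G]
After op 9 (replace(1, 'm')): offset=4, physical=[A,g,o,G,E,m,c], logical=[E,m,c,A,g,o,G]
After op 10 (rotate(-2)): offset=2, physical=[A,g,o,G,E,m,c], logical=[o,G,E,m,c,A,g]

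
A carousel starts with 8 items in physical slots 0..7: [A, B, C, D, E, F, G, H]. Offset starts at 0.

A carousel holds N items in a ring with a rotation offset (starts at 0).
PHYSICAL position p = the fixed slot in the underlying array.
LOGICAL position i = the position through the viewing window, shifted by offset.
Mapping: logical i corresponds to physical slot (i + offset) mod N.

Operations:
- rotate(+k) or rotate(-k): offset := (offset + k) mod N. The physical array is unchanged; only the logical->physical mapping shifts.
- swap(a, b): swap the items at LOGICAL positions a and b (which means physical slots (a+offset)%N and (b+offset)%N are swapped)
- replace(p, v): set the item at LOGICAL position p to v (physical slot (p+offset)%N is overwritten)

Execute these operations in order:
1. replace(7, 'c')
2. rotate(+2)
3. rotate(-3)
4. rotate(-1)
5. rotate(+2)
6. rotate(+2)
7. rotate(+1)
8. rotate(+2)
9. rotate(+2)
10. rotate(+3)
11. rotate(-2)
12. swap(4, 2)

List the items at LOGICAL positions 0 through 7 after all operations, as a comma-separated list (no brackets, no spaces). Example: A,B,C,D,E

After op 1 (replace(7, 'c')): offset=0, physical=[A,B,C,D,E,F,G,c], logical=[A,B,C,D,E,F,G,c]
After op 2 (rotate(+2)): offset=2, physical=[A,B,C,D,E,F,G,c], logical=[C,D,E,F,G,c,A,B]
After op 3 (rotate(-3)): offset=7, physical=[A,B,C,D,E,F,G,c], logical=[c,A,B,C,D,E,F,G]
After op 4 (rotate(-1)): offset=6, physical=[A,B,C,D,E,F,G,c], logical=[G,c,A,B,C,D,E,F]
After op 5 (rotate(+2)): offset=0, physical=[A,B,C,D,E,F,G,c], logical=[A,B,C,D,E,F,G,c]
After op 6 (rotate(+2)): offset=2, physical=[A,B,C,D,E,F,G,c], logical=[C,D,E,F,G,c,A,B]
After op 7 (rotate(+1)): offset=3, physical=[A,B,C,D,E,F,G,c], logical=[D,E,F,G,c,A,B,C]
After op 8 (rotate(+2)): offset=5, physical=[A,B,C,D,E,F,G,c], logical=[F,G,c,A,B,C,D,E]
After op 9 (rotate(+2)): offset=7, physical=[A,B,C,D,E,F,G,c], logical=[c,A,B,C,D,E,F,G]
After op 10 (rotate(+3)): offset=2, physical=[A,B,C,D,E,F,G,c], logical=[C,D,E,F,G,c,A,B]
After op 11 (rotate(-2)): offset=0, physical=[A,B,C,D,E,F,G,c], logical=[A,B,C,D,E,F,G,c]
After op 12 (swap(4, 2)): offset=0, physical=[A,B,E,D,C,F,G,c], logical=[A,B,E,D,C,F,G,c]

Answer: A,B,E,D,C,F,G,c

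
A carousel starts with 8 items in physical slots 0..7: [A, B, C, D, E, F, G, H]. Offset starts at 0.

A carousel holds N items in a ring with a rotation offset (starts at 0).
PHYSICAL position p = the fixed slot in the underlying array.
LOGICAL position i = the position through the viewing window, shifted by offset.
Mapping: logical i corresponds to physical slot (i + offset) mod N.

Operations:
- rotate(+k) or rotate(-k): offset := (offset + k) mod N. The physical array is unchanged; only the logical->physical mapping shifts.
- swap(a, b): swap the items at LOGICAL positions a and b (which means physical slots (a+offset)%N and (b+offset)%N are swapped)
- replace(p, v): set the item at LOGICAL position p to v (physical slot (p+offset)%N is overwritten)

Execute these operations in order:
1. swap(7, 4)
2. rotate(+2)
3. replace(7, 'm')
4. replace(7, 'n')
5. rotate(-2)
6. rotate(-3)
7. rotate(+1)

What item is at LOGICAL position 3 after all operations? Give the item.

Answer: n

Derivation:
After op 1 (swap(7, 4)): offset=0, physical=[A,B,C,D,H,F,G,E], logical=[A,B,C,D,H,F,G,E]
After op 2 (rotate(+2)): offset=2, physical=[A,B,C,D,H,F,G,E], logical=[C,D,H,F,G,E,A,B]
After op 3 (replace(7, 'm')): offset=2, physical=[A,m,C,D,H,F,G,E], logical=[C,D,H,F,G,E,A,m]
After op 4 (replace(7, 'n')): offset=2, physical=[A,n,C,D,H,F,G,E], logical=[C,D,H,F,G,E,A,n]
After op 5 (rotate(-2)): offset=0, physical=[A,n,C,D,H,F,G,E], logical=[A,n,C,D,H,F,G,E]
After op 6 (rotate(-3)): offset=5, physical=[A,n,C,D,H,F,G,E], logical=[F,G,E,A,n,C,D,H]
After op 7 (rotate(+1)): offset=6, physical=[A,n,C,D,H,F,G,E], logical=[G,E,A,n,C,D,H,F]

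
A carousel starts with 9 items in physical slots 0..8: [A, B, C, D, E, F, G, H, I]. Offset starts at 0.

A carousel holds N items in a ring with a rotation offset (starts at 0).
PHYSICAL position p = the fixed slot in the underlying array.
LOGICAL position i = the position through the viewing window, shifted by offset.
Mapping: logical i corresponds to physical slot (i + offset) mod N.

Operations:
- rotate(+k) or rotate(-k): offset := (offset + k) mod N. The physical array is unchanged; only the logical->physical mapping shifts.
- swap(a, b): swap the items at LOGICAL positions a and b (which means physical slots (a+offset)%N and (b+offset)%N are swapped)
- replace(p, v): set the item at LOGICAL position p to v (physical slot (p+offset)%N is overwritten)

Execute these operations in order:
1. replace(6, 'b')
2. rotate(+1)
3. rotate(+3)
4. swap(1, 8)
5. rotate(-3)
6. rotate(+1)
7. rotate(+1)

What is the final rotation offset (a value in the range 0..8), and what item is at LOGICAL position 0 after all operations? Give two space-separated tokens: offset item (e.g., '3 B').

Answer: 3 F

Derivation:
After op 1 (replace(6, 'b')): offset=0, physical=[A,B,C,D,E,F,b,H,I], logical=[A,B,C,D,E,F,b,H,I]
After op 2 (rotate(+1)): offset=1, physical=[A,B,C,D,E,F,b,H,I], logical=[B,C,D,E,F,b,H,I,A]
After op 3 (rotate(+3)): offset=4, physical=[A,B,C,D,E,F,b,H,I], logical=[E,F,b,H,I,A,B,C,D]
After op 4 (swap(1, 8)): offset=4, physical=[A,B,C,F,E,D,b,H,I], logical=[E,D,b,H,I,A,B,C,F]
After op 5 (rotate(-3)): offset=1, physical=[A,B,C,F,E,D,b,H,I], logical=[B,C,F,E,D,b,H,I,A]
After op 6 (rotate(+1)): offset=2, physical=[A,B,C,F,E,D,b,H,I], logical=[C,F,E,D,b,H,I,A,B]
After op 7 (rotate(+1)): offset=3, physical=[A,B,C,F,E,D,b,H,I], logical=[F,E,D,b,H,I,A,B,C]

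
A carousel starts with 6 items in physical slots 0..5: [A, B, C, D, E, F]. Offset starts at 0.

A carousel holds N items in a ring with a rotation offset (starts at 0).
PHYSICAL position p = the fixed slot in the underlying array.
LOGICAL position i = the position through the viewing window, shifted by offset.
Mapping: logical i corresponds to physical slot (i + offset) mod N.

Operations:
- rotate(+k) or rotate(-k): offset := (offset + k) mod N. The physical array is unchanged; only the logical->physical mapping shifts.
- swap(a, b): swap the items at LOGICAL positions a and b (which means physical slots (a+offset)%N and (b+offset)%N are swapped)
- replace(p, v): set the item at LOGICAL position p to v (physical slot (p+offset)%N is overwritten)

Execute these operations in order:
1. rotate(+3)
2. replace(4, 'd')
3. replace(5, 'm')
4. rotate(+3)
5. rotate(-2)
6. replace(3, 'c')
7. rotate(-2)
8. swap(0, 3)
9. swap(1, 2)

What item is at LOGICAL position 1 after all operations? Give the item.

Answer: E

Derivation:
After op 1 (rotate(+3)): offset=3, physical=[A,B,C,D,E,F], logical=[D,E,F,A,B,C]
After op 2 (replace(4, 'd')): offset=3, physical=[A,d,C,D,E,F], logical=[D,E,F,A,d,C]
After op 3 (replace(5, 'm')): offset=3, physical=[A,d,m,D,E,F], logical=[D,E,F,A,d,m]
After op 4 (rotate(+3)): offset=0, physical=[A,d,m,D,E,F], logical=[A,d,m,D,E,F]
After op 5 (rotate(-2)): offset=4, physical=[A,d,m,D,E,F], logical=[E,F,A,d,m,D]
After op 6 (replace(3, 'c')): offset=4, physical=[A,c,m,D,E,F], logical=[E,F,A,c,m,D]
After op 7 (rotate(-2)): offset=2, physical=[A,c,m,D,E,F], logical=[m,D,E,F,A,c]
After op 8 (swap(0, 3)): offset=2, physical=[A,c,F,D,E,m], logical=[F,D,E,m,A,c]
After op 9 (swap(1, 2)): offset=2, physical=[A,c,F,E,D,m], logical=[F,E,D,m,A,c]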